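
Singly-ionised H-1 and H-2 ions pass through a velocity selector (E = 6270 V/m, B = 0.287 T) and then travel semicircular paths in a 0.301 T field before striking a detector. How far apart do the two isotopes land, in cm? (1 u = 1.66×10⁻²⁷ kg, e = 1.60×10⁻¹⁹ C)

Δd ≈ 0.151 cm

Both emerge at v = E/B₁ = 2.18×10^4 m/s.
r = mv/(qB₂), so r₁ = 7.530×10^-4 m and r₂ = 1.506×10^-3 m, giving Δr = 7.53×10^-4 m.
After a semicircle each ion lands a diameter 2r from the entry slit, so the separation is 2Δr = 1.51×10^-3 m.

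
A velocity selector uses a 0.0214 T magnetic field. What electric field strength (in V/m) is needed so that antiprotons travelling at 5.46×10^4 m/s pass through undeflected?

E ≈ 1170 V/m

qE = qvB ⇒ E = vB = (5.46×10^4)(0.0214) = 1170 V/m.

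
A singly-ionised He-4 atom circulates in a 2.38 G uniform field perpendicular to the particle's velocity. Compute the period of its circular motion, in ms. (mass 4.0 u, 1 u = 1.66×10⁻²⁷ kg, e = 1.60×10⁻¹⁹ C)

The cyclotron period is independent of speed: T = 2πm/(qB).
T = 2π(6.64×10^-27) / [(1×1.60×10^-19)(2.38×10^-4)] = 1.10×10^-3 s.

T ≈ 1.10 ms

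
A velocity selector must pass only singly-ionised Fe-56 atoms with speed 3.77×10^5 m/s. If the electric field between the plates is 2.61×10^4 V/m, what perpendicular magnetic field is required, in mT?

qE = qvB ⇒ B = E/v = (2.61×10^4) / (3.77×10^5) = 0.0692 T.

B ≈ 69.2 mT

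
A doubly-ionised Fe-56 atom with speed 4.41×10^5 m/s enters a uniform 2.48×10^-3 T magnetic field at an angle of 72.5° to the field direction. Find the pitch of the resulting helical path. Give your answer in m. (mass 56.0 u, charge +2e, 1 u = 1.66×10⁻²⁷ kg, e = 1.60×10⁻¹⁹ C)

pitch ≈ 97.6 m

The velocity component along B is v∥ = v cos72.5° = 1.33×10^5 m/s.
The cyclotron period T = 2πm/(qB) = 7.36×10^-4 s is set by m, q, B alone.
Pitch = v∥·T = (1.33×10^5)(7.36×10^-4) = 97.6 m.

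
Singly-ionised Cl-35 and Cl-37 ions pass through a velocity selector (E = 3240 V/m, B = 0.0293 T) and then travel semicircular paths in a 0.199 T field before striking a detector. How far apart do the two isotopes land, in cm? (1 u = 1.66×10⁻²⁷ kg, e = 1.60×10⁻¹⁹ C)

Both emerge at v = E/B₁ = 1.11×10^5 m/s.
r = mv/(qB₂), so r₁ = 0.2018 m and r₂ = 0.2133 m, giving Δr = 0.0115 m.
After a semicircle each ion lands a diameter 2r from the entry slit, so the separation is 2Δr = 0.0231 m.

Δd ≈ 2.31 cm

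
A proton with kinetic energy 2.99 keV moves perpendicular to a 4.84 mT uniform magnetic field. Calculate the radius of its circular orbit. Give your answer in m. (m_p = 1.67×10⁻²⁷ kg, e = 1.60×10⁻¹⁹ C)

r ≈ 1.63 m

Convert the energy: K = 2.99 keV = 4.78×10^-16 J.
v = √(2K/m) = √(2·4.78×10^-16/1.67×10^-27) = 7.57×10^5 m/s.
r = mv/(qB) = (1.67×10^-27)(7.57×10^5) / [(1×1.60×10^-19)(4.84×10^-3)] = 1.63 m.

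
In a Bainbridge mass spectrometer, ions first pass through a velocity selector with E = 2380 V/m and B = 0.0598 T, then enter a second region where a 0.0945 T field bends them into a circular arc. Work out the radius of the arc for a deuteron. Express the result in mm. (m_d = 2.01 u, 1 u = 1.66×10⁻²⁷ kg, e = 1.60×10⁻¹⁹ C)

r ≈ 8.78 mm

The selector passes v = E/B = 2380/0.0598 = 3.98×10^4 m/s.
In the deflection region, r = mv/(qB₂) = (3.34×10^-27)(3.98×10^4) / [(1×1.60×10^-19)(0.0945)] = 8.78×10^-3 m.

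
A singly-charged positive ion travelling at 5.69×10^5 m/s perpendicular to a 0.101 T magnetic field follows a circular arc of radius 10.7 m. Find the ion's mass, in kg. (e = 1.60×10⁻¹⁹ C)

m ≈ 3.04×10^-25 kg

qvB = mv²/r ⇒ m = qBr/v.
m = (1×1.60×10^-19)(0.101)(10.7) / (5.69×10^5) = 3.04×10^-25 kg.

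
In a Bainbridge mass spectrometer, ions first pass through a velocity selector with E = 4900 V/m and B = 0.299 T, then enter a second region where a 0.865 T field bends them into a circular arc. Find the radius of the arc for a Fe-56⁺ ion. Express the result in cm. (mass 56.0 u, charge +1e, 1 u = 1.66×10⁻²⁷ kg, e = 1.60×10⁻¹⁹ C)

r ≈ 1.10 cm

The selector passes v = E/B = 4900/0.299 = 1.64×10^4 m/s.
In the deflection region, r = mv/(qB₂) = (9.30×10^-26)(1.64×10^4) / [(1×1.60×10^-19)(0.865)] = 0.0110 m.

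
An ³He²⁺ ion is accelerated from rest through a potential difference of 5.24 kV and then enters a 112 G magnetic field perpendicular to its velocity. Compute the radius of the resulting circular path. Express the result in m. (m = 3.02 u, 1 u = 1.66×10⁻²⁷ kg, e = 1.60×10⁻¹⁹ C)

r ≈ 1.14 m

The kinetic energy gained is K = qV = (2×1.60×10^-19)(5240) = 1.68×10^-15 J.
v = √(2K/m) = 8.18×10^5 m/s.
r = mv/(qB) = (5.01×10^-27)(8.18×10^5) / [(2×1.60×10^-19)(0.0112)] = 1.14 m.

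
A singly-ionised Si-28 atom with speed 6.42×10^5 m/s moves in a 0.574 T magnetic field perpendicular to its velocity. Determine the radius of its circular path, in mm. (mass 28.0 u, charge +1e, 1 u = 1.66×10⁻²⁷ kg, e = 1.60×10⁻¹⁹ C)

The magnetic force provides the centripetal force: qvB = mv²/r, so r = mv/(qB).
r = (4.65×10^-26 kg)(6.42×10^5 m/s) / [(1×1.60×10^-19 C)(0.574 T)] = 0.325 m.

r ≈ 325 mm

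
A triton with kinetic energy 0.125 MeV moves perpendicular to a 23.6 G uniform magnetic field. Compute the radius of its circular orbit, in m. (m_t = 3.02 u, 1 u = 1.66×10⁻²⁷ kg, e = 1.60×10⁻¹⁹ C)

r ≈ 37.5 m

Convert the energy: K = 0.125 MeV = 2.00×10^-14 J.
v = √(2K/m) = √(2·2.00×10^-14/5.01×10^-27) = 2.82×10^6 m/s.
r = mv/(qB) = (5.01×10^-27)(2.82×10^6) / [(1×1.60×10^-19)(2.36×10^-3)] = 37.5 m.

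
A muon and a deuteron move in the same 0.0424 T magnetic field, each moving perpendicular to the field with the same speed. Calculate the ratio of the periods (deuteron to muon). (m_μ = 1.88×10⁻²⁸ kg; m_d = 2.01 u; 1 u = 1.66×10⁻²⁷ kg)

ratio ≈ 17.7

T = 2πm/(qB) is independent of speed, so T₂/T₁ = (m₂/q₂)/(m₁/q₁).
T_{deuteron}/T_{muon} = (3.34×10^-27/1e) / (1.88×10^-28/1e) = 17.7.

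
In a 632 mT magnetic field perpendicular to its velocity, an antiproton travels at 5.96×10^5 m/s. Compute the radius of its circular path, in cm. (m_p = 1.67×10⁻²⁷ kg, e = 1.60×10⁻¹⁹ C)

r ≈ 0.984 cm

The magnetic force provides the centripetal force: qvB = mv²/r, so r = mv/(qB).
r = (1.67×10^-27 kg)(5.96×10^5 m/s) / [(1×1.60×10^-19 C)(0.632 T)] = 9.84×10^-3 m.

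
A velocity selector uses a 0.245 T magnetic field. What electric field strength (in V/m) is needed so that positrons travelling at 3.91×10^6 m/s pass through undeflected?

qE = qvB ⇒ E = vB = (3.91×10^6)(0.245) = 9.58×10^5 V/m.

E ≈ 9.58×10^5 V/m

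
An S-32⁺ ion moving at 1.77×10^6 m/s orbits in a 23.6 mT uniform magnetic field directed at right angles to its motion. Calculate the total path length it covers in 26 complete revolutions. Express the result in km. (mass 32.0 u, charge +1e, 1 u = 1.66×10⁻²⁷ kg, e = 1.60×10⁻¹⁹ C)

L ≈ 4.07 km

r = mv/(qB) = 24.9 m, so one revolution covers 2πr = 156 m.
In 26 revolutions: L = 26·2πr = 4070 m.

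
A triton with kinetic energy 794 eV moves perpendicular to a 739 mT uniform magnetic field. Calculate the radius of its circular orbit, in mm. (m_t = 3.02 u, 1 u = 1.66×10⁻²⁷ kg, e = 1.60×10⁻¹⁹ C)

Convert the energy: K = 794 eV = 1.27×10^-16 J.
v = √(2K/m) = √(2·1.27×10^-16/5.01×10^-27) = 2.25×10^5 m/s.
r = mv/(qB) = (5.01×10^-27)(2.25×10^5) / [(1×1.60×10^-19)(0.739)] = 9.55×10^-3 m.

r ≈ 9.55 mm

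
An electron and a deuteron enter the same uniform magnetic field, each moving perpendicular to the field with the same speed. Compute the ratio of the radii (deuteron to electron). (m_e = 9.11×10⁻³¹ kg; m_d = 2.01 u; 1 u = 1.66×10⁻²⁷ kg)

ratio ≈ 3660

r = mv/(qB) ⇒ at equal v, r ∝ m/q.
r_{deuteron}/r_{electron} = 3660.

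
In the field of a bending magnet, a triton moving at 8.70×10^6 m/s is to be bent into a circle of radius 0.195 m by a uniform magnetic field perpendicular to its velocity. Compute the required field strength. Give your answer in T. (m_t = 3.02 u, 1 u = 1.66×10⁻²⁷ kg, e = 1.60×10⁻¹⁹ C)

qvB = mv²/r gives B = mv/(qr).
B = (5.01×10^-27)(8.70×10^6) / [(1×1.60×10^-19)(0.195)] = 1.40 T.

B ≈ 1.40 T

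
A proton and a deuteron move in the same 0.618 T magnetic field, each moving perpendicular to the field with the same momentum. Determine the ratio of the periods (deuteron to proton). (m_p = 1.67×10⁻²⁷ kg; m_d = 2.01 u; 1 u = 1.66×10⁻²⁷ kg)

T = 2πm/(qB) is independent of speed, so T₂/T₁ = (m₂/q₂)/(m₁/q₁).
T_{deuteron}/T_{proton} = (3.34×10^-27/1e) / (1.67×10^-27/1e) = 2.00.

ratio ≈ 2.00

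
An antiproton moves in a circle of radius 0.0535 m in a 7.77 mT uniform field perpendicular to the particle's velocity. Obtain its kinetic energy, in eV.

K ≈ 8.28 eV

v = qBr/m = (1×1.60×10^-19)(7.77×10^-3)(0.0535) / (1.67×10^-27) = 3.98×10^4 m/s.
K = ½mv² = 0.5·(1.67×10^-27)·(3.98×10^4)² = 1.32×10^-18 J = 8.28 eV.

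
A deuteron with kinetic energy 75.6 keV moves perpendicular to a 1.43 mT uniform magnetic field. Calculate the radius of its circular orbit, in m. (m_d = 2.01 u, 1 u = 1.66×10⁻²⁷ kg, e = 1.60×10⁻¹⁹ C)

Convert the energy: K = 75.6 keV = 1.21×10^-14 J.
v = √(2K/m) = √(2·1.21×10^-14/3.34×10^-27) = 2.69×10^6 m/s.
r = mv/(qB) = (3.34×10^-27)(2.69×10^6) / [(1×1.60×10^-19)(1.43×10^-3)] = 39.3 m.

r ≈ 39.3 m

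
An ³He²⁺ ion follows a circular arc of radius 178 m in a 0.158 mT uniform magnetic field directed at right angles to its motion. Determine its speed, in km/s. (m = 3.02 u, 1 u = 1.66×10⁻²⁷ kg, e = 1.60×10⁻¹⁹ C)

From qvB = mv²/r, v = qBr/m.
v = (2×1.60×10^-19)(1.58×10^-4)(178) / (5.01×10^-27) = 1.80×10^6 m/s.

v ≈ 1800 km/s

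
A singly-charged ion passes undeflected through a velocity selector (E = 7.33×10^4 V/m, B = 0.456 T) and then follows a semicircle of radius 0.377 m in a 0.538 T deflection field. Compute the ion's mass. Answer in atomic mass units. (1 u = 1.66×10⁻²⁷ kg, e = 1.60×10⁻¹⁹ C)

v = E/B₁ = 1.61×10^5 m/s.
From r = mv/(qB₂), m = qB₂r/v = (1×1.60×10^-19)(0.538)(0.377) / (1.61×10^5) = 2.02×10^-25 kg.
In atomic mass units: m = 2.02×10^-25 / 1.66×10^-27 = 122 u.

m ≈ 122 u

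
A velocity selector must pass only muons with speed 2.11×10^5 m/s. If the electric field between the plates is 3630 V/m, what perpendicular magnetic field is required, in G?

B ≈ 172 G

qE = qvB ⇒ B = E/v = (3630) / (2.11×10^5) = 0.0172 T.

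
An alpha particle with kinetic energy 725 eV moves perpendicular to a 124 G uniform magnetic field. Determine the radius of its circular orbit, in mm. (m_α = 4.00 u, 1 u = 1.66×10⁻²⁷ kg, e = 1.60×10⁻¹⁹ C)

Convert the energy: K = 725 eV = 1.16×10^-16 J.
v = √(2K/m) = √(2·1.16×10^-16/6.64×10^-27) = 1.87×10^5 m/s.
r = mv/(qB) = (6.64×10^-27)(1.87×10^5) / [(2×1.60×10^-19)(0.0124)] = 0.313 m.

r ≈ 313 mm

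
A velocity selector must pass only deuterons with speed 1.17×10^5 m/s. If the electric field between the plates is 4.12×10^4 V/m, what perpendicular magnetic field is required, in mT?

qE = qvB ⇒ B = E/v = (4.12×10^4) / (1.17×10^5) = 0.352 T.

B ≈ 352 mT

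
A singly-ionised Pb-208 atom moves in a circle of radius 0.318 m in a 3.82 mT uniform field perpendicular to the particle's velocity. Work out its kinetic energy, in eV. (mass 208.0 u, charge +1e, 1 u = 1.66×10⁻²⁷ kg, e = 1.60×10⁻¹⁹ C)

K ≈ 0.342 eV

v = qBr/m = (1×1.60×10^-19)(3.82×10^-3)(0.318) / (3.45×10^-25) = 563 m/s.
K = ½mv² = 0.5·(3.45×10^-25)·(563)² = 5.47×10^-20 J = 0.342 eV.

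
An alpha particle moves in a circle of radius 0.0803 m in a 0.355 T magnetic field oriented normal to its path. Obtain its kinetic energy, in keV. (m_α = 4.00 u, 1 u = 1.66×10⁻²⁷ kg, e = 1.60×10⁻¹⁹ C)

K ≈ 39.2 keV

v = qBr/m = (2×1.60×10^-19)(0.355)(0.0803) / (6.64×10^-27) = 1.37×10^6 m/s.
K = ½mv² = 0.5·(6.64×10^-27)·(1.37×10^6)² = 6.27×10^-15 J = 39.2 keV.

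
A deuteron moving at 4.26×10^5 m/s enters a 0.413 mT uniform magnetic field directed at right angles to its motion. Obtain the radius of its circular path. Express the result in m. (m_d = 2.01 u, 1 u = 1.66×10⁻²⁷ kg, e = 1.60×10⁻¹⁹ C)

The magnetic force provides the centripetal force: qvB = mv²/r, so r = mv/(qB).
r = (3.34×10^-27 kg)(4.26×10^5 m/s) / [(1×1.60×10^-19 C)(4.13×10^-4 T)] = 21.5 m.

r ≈ 21.5 m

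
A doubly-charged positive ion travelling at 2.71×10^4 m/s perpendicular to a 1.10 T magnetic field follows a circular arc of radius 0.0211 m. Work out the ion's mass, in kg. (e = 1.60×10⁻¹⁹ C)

m ≈ 2.74×10^-25 kg

qvB = mv²/r ⇒ m = qBr/v.
m = (2×1.60×10^-19)(1.10)(0.0211) / (2.71×10^4) = 2.74×10^-25 kg.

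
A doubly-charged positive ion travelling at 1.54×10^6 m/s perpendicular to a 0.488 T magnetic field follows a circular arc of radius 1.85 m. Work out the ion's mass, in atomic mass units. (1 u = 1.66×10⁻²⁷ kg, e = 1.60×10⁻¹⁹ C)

qvB = mv²/r ⇒ m = qBr/v.
m = (2×1.60×10^-19)(0.488)(1.85) / (1.54×10^6) = 1.88×10^-25 kg = 113 u.

m ≈ 113 u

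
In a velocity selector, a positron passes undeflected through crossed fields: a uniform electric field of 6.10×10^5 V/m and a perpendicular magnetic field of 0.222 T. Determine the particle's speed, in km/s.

For zero net force, qE = qvB, so v = E/B.
v = (6.10×10^5) / (0.222) = 2.75×10^6 m/s.

v ≈ 2750 km/s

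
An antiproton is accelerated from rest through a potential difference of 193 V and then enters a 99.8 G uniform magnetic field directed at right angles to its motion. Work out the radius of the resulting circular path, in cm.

r ≈ 20.1 cm

The kinetic energy gained is K = qV = (1×1.60×10^-19)(193) = 3.09×10^-17 J.
v = √(2K/m) = 1.92×10^5 m/s.
r = mv/(qB) = (1.67×10^-27)(1.92×10^5) / [(1×1.60×10^-19)(9.98×10^-3)] = 0.201 m.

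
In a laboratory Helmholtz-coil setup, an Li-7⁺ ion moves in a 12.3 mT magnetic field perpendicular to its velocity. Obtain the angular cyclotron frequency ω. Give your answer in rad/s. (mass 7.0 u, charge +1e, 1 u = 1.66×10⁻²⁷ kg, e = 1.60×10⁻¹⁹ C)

ω = qB/m = (1×1.60×10^-19)(0.0123) / (1.16×10^-26) = 1.69×10^5 rad/s.

ω ≈ 1.69×10^5 rad/s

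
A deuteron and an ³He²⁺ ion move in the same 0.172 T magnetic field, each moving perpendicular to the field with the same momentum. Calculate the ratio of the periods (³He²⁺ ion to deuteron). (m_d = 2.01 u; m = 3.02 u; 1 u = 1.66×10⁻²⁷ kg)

T = 2πm/(qB) is independent of speed, so T₂/T₁ = (m₂/q₂)/(m₁/q₁).
T_{³He²⁺ ion}/T_{deuteron} = (5.01×10^-27/2e) / (3.34×10^-27/1e) = 0.751.

ratio ≈ 0.751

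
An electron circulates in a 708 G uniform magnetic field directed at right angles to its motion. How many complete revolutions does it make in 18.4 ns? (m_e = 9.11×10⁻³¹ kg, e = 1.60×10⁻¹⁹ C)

T = 2πm/(qB) = 2π(9.11×10^-31) / [(1×1.60×10^-19)(0.0708)] = 5.0530×10^-10 s.
N = t/T = 1.84×10^-8 / 5.0530×10^-10 ≈ 36.41, so 36 complete revolutions.

N = 36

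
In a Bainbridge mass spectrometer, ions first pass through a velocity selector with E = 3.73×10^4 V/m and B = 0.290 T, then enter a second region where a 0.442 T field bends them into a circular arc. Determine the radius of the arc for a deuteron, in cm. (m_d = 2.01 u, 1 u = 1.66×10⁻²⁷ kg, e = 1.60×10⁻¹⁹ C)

r ≈ 0.607 cm

The selector passes v = E/B = 3.73×10^4/0.290 = 1.29×10^5 m/s.
In the deflection region, r = mv/(qB₂) = (3.34×10^-27)(1.29×10^5) / [(1×1.60×10^-19)(0.442)] = 6.07×10^-3 m.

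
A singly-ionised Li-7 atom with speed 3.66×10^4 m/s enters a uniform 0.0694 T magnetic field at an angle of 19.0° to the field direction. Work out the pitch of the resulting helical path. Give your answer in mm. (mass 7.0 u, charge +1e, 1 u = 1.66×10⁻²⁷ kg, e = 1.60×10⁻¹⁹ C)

The velocity component along B is v∥ = v cos19.0° = 3.46×10^4 m/s.
The cyclotron period T = 2πm/(qB) = 6.58×10^-6 s is set by m, q, B alone.
Pitch = v∥·T = (3.46×10^4)(6.58×10^-6) = 0.228 m.

pitch ≈ 228 mm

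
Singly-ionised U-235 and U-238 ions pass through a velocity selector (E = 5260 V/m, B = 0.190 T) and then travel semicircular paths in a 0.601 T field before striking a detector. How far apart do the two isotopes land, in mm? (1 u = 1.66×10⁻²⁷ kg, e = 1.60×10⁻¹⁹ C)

Both emerge at v = E/B₁ = 2.77×10^4 m/s.
r = mv/(qB₂), so r₁ = 0.11231 m and r₂ = 0.11374 m, giving Δr = 1.43×10^-3 m.
After a semicircle each ion lands a diameter 2r from the entry slit, so the separation is 2Δr = 2.87×10^-3 m.

Δd ≈ 2.87 mm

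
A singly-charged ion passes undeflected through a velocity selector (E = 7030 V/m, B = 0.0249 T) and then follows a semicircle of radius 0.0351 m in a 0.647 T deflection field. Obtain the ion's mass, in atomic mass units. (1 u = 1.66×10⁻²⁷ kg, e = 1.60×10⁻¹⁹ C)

m ≈ 7.75 u

v = E/B₁ = 2.82×10^5 m/s.
From r = mv/(qB₂), m = qB₂r/v = (1×1.60×10^-19)(0.647)(0.0351) / (2.82×10^5) = 1.29×10^-26 kg.
In atomic mass units: m = 1.29×10^-26 / 1.66×10^-27 = 7.75 u.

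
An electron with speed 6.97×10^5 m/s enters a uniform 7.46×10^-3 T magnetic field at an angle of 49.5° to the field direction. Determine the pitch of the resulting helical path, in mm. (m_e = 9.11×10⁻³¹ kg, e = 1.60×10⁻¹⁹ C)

pitch ≈ 2.17 mm

The velocity component along B is v∥ = v cos49.5° = 4.53×10^5 m/s.
The cyclotron period T = 2πm/(qB) = 4.80×10^-9 s is set by m, q, B alone.
Pitch = v∥·T = (4.53×10^5)(4.80×10^-9) = 2.17×10^-3 m.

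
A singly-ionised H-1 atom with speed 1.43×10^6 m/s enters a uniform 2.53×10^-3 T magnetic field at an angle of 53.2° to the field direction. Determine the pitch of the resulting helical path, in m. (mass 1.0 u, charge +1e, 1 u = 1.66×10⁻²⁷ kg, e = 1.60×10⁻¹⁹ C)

The velocity component along B is v∥ = v cos53.2° = 8.57×10^5 m/s.
The cyclotron period T = 2πm/(qB) = 2.58×10^-5 s is set by m, q, B alone.
Pitch = v∥·T = (8.57×10^5)(2.58×10^-5) = 22.1 m.

pitch ≈ 22.1 m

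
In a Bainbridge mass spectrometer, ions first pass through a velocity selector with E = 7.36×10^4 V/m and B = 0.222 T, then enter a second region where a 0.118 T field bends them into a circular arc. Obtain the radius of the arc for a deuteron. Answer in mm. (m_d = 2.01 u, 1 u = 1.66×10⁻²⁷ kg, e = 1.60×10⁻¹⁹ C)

r ≈ 58.6 mm

The selector passes v = E/B = 7.36×10^4/0.222 = 3.32×10^5 m/s.
In the deflection region, r = mv/(qB₂) = (3.34×10^-27)(3.32×10^5) / [(1×1.60×10^-19)(0.118)] = 0.0586 m.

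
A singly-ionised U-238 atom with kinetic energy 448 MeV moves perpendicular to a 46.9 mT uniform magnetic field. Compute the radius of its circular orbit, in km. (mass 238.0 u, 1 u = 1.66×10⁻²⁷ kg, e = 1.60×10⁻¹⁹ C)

r ≈ 1.00 km

Convert the energy: K = 448 MeV = 7.17×10^-11 J.
v = √(2K/m) = √(2·7.17×10^-11/3.95×10^-25) = 1.90×10^7 m/s.
r = mv/(qB) = (3.95×10^-25)(1.90×10^7) / [(1×1.60×10^-19)(0.0469)] = 1000 m.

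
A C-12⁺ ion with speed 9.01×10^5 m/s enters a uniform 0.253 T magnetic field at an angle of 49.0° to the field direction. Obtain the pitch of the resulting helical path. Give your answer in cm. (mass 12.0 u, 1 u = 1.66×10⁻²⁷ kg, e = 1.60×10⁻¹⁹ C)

The velocity component along B is v∥ = v cos49.0° = 5.91×10^5 m/s.
The cyclotron period T = 2πm/(qB) = 3.09×10^-6 s is set by m, q, B alone.
Pitch = v∥·T = (5.91×10^5)(3.09×10^-6) = 1.83 m.

pitch ≈ 183 cm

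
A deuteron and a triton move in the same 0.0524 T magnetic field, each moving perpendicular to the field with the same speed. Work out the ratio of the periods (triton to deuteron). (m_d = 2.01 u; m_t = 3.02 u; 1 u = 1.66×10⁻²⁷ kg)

T = 2πm/(qB) is independent of speed, so T₂/T₁ = (m₂/q₂)/(m₁/q₁).
T_{triton}/T_{deuteron} = (5.01×10^-27/1e) / (3.34×10^-27/1e) = 1.50.

ratio ≈ 1.50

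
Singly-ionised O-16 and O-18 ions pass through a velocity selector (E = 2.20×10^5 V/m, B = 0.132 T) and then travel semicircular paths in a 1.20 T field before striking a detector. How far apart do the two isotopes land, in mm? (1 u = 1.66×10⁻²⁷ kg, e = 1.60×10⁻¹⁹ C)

Both emerge at v = E/B₁ = 1.67×10^6 m/s.
r = mv/(qB₂), so r₁ = 0.2306 m and r₂ = 0.2594 m, giving Δr = 0.0288 m.
After a semicircle each ion lands a diameter 2r from the entry slit, so the separation is 2Δr = 0.0576 m.

Δd ≈ 57.6 mm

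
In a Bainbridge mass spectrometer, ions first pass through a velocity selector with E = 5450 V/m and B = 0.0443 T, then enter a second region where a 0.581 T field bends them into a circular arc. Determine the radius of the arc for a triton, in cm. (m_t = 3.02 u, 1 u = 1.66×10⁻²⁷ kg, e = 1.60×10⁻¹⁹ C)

r ≈ 0.663 cm

The selector passes v = E/B = 5450/0.0443 = 1.23×10^5 m/s.
In the deflection region, r = mv/(qB₂) = (5.01×10^-27)(1.23×10^5) / [(1×1.60×10^-19)(0.581)] = 6.63×10^-3 m.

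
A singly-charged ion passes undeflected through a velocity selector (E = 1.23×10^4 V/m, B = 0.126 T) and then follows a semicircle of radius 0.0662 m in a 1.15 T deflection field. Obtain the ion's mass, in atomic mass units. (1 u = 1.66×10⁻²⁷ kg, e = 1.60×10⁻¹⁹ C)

v = E/B₁ = 9.76×10^4 m/s.
From r = mv/(qB₂), m = qB₂r/v = (1×1.60×10^-19)(1.15)(0.0662) / (9.76×10^4) = 1.25×10^-25 kg.
In atomic mass units: m = 1.25×10^-25 / 1.66×10^-27 = 75.2 u.

m ≈ 75.2 u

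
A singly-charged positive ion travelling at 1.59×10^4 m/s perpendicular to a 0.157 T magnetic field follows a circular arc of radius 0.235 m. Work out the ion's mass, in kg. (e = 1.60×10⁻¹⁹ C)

m ≈ 3.71×10^-25 kg

qvB = mv²/r ⇒ m = qBr/v.
m = (1×1.60×10^-19)(0.157)(0.235) / (1.59×10^4) = 3.71×10^-25 kg.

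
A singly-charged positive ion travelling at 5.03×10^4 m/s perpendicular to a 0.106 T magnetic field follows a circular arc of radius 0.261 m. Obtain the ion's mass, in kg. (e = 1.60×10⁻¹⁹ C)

m ≈ 8.80×10^-26 kg

qvB = mv²/r ⇒ m = qBr/v.
m = (1×1.60×10^-19)(0.106)(0.261) / (5.03×10^4) = 8.80×10^-26 kg.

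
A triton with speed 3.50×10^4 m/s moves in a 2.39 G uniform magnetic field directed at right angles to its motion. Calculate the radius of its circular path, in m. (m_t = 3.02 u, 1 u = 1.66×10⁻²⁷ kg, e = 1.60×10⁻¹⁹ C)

r ≈ 4.59 m

The magnetic force provides the centripetal force: qvB = mv²/r, so r = mv/(qB).
r = (5.01×10^-27 kg)(3.50×10^4 m/s) / [(1×1.60×10^-19 C)(2.39×10^-4 T)] = 4.59 m.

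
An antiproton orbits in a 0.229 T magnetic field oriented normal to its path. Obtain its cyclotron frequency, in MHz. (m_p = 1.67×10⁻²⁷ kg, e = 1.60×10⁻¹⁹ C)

f = qB/(2πm) = (1×1.60×10^-19)(0.229) / [2π(1.67×10^-27)] = 3.49×10^6 Hz.

f ≈ 3.49 MHz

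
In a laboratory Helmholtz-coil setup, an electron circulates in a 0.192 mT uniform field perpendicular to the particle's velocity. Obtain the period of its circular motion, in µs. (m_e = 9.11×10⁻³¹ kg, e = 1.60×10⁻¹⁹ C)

T ≈ 0.186 µs

The cyclotron period is independent of speed: T = 2πm/(qB).
T = 2π(9.11×10^-31) / [(1×1.60×10^-19)(1.92×10^-4)] = 1.86×10^-7 s.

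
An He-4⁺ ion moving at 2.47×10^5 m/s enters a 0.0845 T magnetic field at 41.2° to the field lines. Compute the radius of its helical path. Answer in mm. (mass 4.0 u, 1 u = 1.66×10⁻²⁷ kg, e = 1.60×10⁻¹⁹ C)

r ≈ 79.9 mm

Only the perpendicular component v⊥ = v sin41.2° = 1.63×10^5 m/s is bent by the field.
r = m v⊥ /(qB) = (6.64×10^-27)(1.63×10^5) / [(1×1.60×10^-19)(0.0845)] = 0.0799 m.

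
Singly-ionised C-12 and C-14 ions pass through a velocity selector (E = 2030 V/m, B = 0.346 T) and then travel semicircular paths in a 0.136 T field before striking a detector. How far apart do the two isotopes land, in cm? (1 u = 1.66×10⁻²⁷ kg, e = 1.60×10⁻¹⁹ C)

Δd ≈ 0.179 cm

Both emerge at v = E/B₁ = 5870 m/s.
r = mv/(qB₂), so r₁ = 5.371×10^-3 m and r₂ = 6.266×10^-3 m, giving Δr = 8.95×10^-4 m.
After a semicircle each ion lands a diameter 2r from the entry slit, so the separation is 2Δr = 1.79×10^-3 m.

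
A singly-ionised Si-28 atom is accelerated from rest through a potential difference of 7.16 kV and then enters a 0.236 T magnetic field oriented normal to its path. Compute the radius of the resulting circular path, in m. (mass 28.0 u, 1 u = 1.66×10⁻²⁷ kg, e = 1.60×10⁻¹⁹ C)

r ≈ 0.273 m

The kinetic energy gained is K = qV = (1×1.60×10^-19)(7160) = 1.15×10^-15 J.
v = √(2K/m) = 2.22×10^5 m/s.
r = mv/(qB) = (4.65×10^-26)(2.22×10^5) / [(1×1.60×10^-19)(0.236)] = 0.273 m.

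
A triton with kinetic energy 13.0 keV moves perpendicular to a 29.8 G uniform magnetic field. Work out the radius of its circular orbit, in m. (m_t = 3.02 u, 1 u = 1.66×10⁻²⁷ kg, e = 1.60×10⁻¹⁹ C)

r ≈ 9.58 m

Convert the energy: K = 13.0 keV = 2.08×10^-15 J.
v = √(2K/m) = √(2·2.08×10^-15/5.01×10^-27) = 9.11×10^5 m/s.
r = mv/(qB) = (5.01×10^-27)(9.11×10^5) / [(1×1.60×10^-19)(2.98×10^-3)] = 9.58 m.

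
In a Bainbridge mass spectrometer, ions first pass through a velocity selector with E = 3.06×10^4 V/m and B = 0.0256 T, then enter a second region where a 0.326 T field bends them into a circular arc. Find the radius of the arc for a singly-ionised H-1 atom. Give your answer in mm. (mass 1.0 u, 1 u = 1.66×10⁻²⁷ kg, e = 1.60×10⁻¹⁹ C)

The selector passes v = E/B = 3.06×10^4/0.0256 = 1.20×10^6 m/s.
In the deflection region, r = mv/(qB₂) = (1.66×10^-27)(1.20×10^6) / [(1×1.60×10^-19)(0.326)] = 0.0380 m.

r ≈ 38.0 mm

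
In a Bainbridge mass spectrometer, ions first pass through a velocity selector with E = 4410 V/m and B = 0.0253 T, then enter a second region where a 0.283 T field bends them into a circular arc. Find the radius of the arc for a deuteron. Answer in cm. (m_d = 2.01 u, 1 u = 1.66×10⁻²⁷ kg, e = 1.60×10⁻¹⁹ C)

r ≈ 1.28 cm

The selector passes v = E/B = 4410/0.0253 = 1.74×10^5 m/s.
In the deflection region, r = mv/(qB₂) = (3.34×10^-27)(1.74×10^5) / [(1×1.60×10^-19)(0.283)] = 0.0128 m.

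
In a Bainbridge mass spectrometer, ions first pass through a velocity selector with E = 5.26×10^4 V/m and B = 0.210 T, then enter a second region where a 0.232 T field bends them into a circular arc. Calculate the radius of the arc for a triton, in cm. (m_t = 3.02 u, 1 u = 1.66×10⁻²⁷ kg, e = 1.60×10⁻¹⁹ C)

The selector passes v = E/B = 5.26×10^4/0.210 = 2.50×10^5 m/s.
In the deflection region, r = mv/(qB₂) = (5.01×10^-27)(2.50×10^5) / [(1×1.60×10^-19)(0.232)] = 0.0338 m.

r ≈ 3.38 cm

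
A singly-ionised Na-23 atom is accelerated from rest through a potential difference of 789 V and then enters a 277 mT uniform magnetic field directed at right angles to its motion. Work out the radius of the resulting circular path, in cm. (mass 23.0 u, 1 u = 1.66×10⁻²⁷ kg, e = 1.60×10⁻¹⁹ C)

r ≈ 7.01 cm

The kinetic energy gained is K = qV = (1×1.60×10^-19)(789) = 1.26×10^-16 J.
v = √(2K/m) = 8.13×10^4 m/s.
r = mv/(qB) = (3.82×10^-26)(8.13×10^4) / [(1×1.60×10^-19)(0.277)] = 0.0701 m.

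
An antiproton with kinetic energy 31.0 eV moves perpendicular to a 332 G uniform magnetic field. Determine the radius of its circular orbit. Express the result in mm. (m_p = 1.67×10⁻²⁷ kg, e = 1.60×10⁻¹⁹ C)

r ≈ 24.2 mm

Convert the energy: K = 31.0 eV = 4.96×10^-18 J.
v = √(2K/m) = √(2·4.96×10^-18/1.67×10^-27) = 7.71×10^4 m/s.
r = mv/(qB) = (1.67×10^-27)(7.71×10^4) / [(1×1.60×10^-19)(0.0332)] = 0.0242 m.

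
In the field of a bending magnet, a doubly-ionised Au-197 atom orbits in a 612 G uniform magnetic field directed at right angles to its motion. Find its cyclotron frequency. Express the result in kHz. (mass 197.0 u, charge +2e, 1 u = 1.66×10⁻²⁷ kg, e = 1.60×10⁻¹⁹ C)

f = qB/(2πm) = (2×1.60×10^-19)(0.0612) / [2π(3.27×10^-25)] = 9530 Hz.

f ≈ 9.53 kHz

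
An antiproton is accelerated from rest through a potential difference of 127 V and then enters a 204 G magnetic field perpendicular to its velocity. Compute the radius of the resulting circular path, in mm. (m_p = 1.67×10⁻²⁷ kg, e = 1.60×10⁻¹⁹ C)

The kinetic energy gained is K = qV = (1×1.60×10^-19)(127) = 2.03×10^-17 J.
v = √(2K/m) = 1.56×10^5 m/s.
r = mv/(qB) = (1.67×10^-27)(1.56×10^5) / [(1×1.60×10^-19)(0.0204)] = 0.0798 m.

r ≈ 79.8 mm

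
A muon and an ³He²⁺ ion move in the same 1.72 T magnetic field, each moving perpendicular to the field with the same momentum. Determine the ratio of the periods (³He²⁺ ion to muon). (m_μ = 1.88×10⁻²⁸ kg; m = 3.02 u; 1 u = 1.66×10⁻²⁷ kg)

T = 2πm/(qB) is independent of speed, so T₂/T₁ = (m₂/q₂)/(m₁/q₁).
T_{³He²⁺ ion}/T_{muon} = (5.01×10^-27/2e) / (1.88×10^-28/1e) = 13.3.

ratio ≈ 13.3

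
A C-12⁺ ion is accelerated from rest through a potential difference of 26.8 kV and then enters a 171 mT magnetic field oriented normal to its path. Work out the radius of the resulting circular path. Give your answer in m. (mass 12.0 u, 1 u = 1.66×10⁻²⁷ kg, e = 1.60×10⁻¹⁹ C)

r ≈ 0.478 m

The kinetic energy gained is K = qV = (1×1.60×10^-19)(2.68×10^4) = 4.29×10^-15 J.
v = √(2K/m) = 6.56×10^5 m/s.
r = mv/(qB) = (1.99×10^-26)(6.56×10^5) / [(1×1.60×10^-19)(0.171)] = 0.478 m.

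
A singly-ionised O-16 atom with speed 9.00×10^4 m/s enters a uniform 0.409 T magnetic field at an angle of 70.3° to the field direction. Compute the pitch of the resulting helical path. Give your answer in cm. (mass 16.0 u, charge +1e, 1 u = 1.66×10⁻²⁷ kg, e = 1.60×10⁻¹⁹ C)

pitch ≈ 7.74 cm

The velocity component along B is v∥ = v cos70.3° = 3.03×10^4 m/s.
The cyclotron period T = 2πm/(qB) = 2.55×10^-6 s is set by m, q, B alone.
Pitch = v∥·T = (3.03×10^4)(2.55×10^-6) = 0.0774 m.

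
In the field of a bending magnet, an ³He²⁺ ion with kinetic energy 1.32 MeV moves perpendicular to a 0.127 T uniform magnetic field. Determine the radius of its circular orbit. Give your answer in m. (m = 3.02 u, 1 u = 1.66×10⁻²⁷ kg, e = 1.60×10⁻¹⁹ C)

r ≈ 1.13 m

Convert the energy: K = 1.32 MeV = 2.11×10^-13 J.
v = √(2K/m) = √(2·2.11×10^-13/5.01×10^-27) = 9.18×10^6 m/s.
r = mv/(qB) = (5.01×10^-27)(9.18×10^6) / [(2×1.60×10^-19)(0.127)] = 1.13 m.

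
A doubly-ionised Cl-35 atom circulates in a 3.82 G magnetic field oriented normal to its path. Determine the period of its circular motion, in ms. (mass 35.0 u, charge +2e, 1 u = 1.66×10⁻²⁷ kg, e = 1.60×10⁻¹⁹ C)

T ≈ 2.99 ms

The cyclotron period is independent of speed: T = 2πm/(qB).
T = 2π(5.81×10^-26) / [(2×1.60×10^-19)(3.82×10^-4)] = 2.99×10^-3 s.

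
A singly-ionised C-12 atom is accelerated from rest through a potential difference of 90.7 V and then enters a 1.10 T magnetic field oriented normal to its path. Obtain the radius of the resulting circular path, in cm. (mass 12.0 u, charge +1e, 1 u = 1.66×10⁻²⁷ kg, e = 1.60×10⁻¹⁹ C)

The kinetic energy gained is K = qV = (1×1.60×10^-19)(90.7) = 1.45×10^-17 J.
v = √(2K/m) = 3.82×10^4 m/s.
r = mv/(qB) = (1.99×10^-26)(3.82×10^4) / [(1×1.60×10^-19)(1.10)] = 4.32×10^-3 m.

r ≈ 0.432 cm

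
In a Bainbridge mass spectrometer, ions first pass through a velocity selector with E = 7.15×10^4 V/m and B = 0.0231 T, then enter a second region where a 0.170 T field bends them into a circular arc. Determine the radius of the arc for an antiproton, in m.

The selector passes v = E/B = 7.15×10^4/0.0231 = 3.10×10^6 m/s.
In the deflection region, r = mv/(qB₂) = (1.67×10^-27)(3.10×10^6) / [(1×1.60×10^-19)(0.170)] = 0.190 m.

r ≈ 0.190 m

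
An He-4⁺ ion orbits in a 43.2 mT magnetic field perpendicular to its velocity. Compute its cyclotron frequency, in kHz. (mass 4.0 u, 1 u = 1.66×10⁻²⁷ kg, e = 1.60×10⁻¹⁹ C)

f ≈ 166 kHz

f = qB/(2πm) = (1×1.60×10^-19)(0.0432) / [2π(6.64×10^-27)] = 1.66×10^5 Hz.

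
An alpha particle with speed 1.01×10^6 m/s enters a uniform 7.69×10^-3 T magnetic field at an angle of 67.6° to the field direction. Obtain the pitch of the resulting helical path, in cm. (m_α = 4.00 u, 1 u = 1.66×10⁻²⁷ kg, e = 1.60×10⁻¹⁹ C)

The velocity component along B is v∥ = v cos67.6° = 3.85×10^5 m/s.
The cyclotron period T = 2πm/(qB) = 1.70×10^-5 s is set by m, q, B alone.
Pitch = v∥·T = (3.85×10^5)(1.70×10^-5) = 6.53 m.

pitch ≈ 653 cm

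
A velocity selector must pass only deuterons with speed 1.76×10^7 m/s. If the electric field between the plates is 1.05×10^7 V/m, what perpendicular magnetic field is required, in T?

B ≈ 0.597 T

qE = qvB ⇒ B = E/v = (1.05×10^7) / (1.76×10^7) = 0.597 T.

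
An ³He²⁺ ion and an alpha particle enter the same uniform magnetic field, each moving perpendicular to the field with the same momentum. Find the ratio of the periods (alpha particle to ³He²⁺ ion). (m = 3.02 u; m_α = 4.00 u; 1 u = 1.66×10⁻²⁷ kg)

ratio ≈ 1.32

T = 2πm/(qB) is independent of speed, so T₂/T₁ = (m₂/q₂)/(m₁/q₁).
T_{alpha particle}/T_{³He²⁺ ion} = (6.64×10^-27/2e) / (5.01×10^-27/2e) = 1.32.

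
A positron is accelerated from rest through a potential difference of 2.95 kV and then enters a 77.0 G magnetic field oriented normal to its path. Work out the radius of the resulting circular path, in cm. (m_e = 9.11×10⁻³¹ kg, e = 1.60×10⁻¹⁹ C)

r ≈ 2.38 cm

The kinetic energy gained is K = qV = (1×1.60×10^-19)(2950) = 4.72×10^-16 J.
v = √(2K/m) = 3.22×10^7 m/s.
r = mv/(qB) = (9.11×10^-31)(3.22×10^7) / [(1×1.60×10^-19)(7.70×10^-3)] = 0.0238 m.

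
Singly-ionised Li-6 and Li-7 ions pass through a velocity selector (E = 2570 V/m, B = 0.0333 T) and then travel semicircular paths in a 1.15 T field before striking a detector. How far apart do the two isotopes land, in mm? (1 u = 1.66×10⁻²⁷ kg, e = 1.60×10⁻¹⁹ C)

Δd ≈ 1.39 mm

Both emerge at v = E/B₁ = 7.72×10^4 m/s.
r = mv/(qB₂), so r₁ = 4.178×10^-3 m and r₂ = 4.874×10^-3 m, giving Δr = 6.96×10^-4 m.
After a semicircle each ion lands a diameter 2r from the entry slit, so the separation is 2Δr = 1.39×10^-3 m.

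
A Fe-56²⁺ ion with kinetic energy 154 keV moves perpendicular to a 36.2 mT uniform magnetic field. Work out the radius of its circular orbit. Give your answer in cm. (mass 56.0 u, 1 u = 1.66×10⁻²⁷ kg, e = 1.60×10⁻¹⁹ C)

r ≈ 584 cm

Convert the energy: K = 154 keV = 2.46×10^-14 J.
v = √(2K/m) = √(2·2.46×10^-14/9.30×10^-26) = 7.28×10^5 m/s.
r = mv/(qB) = (9.30×10^-26)(7.28×10^5) / [(2×1.60×10^-19)(0.0362)] = 5.84 m.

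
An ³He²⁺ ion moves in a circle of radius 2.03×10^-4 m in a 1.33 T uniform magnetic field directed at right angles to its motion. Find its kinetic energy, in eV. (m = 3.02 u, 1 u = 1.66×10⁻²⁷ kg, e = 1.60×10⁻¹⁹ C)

v = qBr/m = (2×1.60×10^-19)(1.33)(2.03×10^-4) / (5.01×10^-27) = 1.72×10^4 m/s.
K = ½mv² = 0.5·(5.01×10^-27)·(1.72×10^4)² = 7.44×10^-19 J = 4.65 eV.

K ≈ 4.65 eV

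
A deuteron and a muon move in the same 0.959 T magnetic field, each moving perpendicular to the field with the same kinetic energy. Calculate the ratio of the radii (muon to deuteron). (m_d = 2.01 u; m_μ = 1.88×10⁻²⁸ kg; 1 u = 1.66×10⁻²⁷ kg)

ratio ≈ 0.237

r = √(2mK)/(qB) ⇒ at equal K, r ∝ √m/q.
r_{muon}/r_{deuteron} = 0.237.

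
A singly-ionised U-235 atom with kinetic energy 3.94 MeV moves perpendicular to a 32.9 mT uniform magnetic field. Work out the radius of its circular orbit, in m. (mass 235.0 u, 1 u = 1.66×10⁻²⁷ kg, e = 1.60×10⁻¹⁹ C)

Convert the energy: K = 3.94 MeV = 6.30×10^-13 J.
v = √(2K/m) = √(2·6.30×10^-13/3.90×10^-25) = 1.80×10^6 m/s.
r = mv/(qB) = (3.90×10^-25)(1.80×10^6) / [(1×1.60×10^-19)(0.0329)] = 133 m.

r ≈ 133 m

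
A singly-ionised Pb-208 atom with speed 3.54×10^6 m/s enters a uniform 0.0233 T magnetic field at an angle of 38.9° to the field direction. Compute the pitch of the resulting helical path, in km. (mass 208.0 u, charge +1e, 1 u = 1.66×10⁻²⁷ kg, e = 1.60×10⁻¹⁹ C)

The velocity component along B is v∥ = v cos38.9° = 2.75×10^6 m/s.
The cyclotron period T = 2πm/(qB) = 5.82×10^-4 s is set by m, q, B alone.
Pitch = v∥·T = (2.75×10^6)(5.82×10^-4) = 1600 m.

pitch ≈ 1.60 km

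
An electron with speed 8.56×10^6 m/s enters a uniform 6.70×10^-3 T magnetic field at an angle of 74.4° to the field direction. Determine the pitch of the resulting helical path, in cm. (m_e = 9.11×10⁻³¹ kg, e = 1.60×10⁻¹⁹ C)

pitch ≈ 1.23 cm

The velocity component along B is v∥ = v cos74.4° = 2.30×10^6 m/s.
The cyclotron period T = 2πm/(qB) = 5.34×10^-9 s is set by m, q, B alone.
Pitch = v∥·T = (2.30×10^6)(5.34×10^-9) = 0.0123 m.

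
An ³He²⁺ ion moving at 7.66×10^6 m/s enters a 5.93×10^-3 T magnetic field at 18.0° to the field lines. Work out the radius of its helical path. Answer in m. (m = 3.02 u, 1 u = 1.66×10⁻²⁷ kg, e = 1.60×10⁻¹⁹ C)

r ≈ 6.25 m

Only the perpendicular component v⊥ = v sin18.0° = 2.37×10^6 m/s is bent by the field.
r = m v⊥ /(qB) = (5.01×10^-27)(2.37×10^6) / [(2×1.60×10^-19)(5.93×10^-3)] = 6.25 m.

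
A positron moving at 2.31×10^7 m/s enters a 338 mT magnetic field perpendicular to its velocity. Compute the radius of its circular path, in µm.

r ≈ 389 µm

The magnetic force provides the centripetal force: qvB = mv²/r, so r = mv/(qB).
r = (9.11×10^-31 kg)(2.31×10^7 m/s) / [(1×1.60×10^-19 C)(0.338 T)] = 3.89×10^-4 m.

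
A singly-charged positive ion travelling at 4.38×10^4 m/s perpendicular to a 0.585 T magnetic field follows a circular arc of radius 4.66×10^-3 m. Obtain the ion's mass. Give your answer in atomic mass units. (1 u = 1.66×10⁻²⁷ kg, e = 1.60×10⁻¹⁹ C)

qvB = mv²/r ⇒ m = qBr/v.
m = (1×1.60×10^-19)(0.585)(4.66×10^-3) / (4.38×10^4) = 9.96×10^-27 kg = 6.00 u.

m ≈ 6.00 u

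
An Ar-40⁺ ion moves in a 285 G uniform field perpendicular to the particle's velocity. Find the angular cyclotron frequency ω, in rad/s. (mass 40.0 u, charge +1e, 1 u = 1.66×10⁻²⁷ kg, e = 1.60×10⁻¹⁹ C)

ω = qB/m = (1×1.60×10^-19)(0.0285) / (6.64×10^-26) = 6.87×10^4 rad/s.

ω ≈ 6.87×10^4 rad/s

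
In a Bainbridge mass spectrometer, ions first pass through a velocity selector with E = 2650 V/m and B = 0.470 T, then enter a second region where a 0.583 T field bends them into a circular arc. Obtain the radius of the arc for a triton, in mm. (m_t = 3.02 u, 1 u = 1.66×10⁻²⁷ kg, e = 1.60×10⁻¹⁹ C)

The selector passes v = E/B = 2650/0.470 = 5640 m/s.
In the deflection region, r = mv/(qB₂) = (5.01×10^-27)(5640) / [(1×1.60×10^-19)(0.583)] = 3.03×10^-4 m.

r ≈ 0.303 mm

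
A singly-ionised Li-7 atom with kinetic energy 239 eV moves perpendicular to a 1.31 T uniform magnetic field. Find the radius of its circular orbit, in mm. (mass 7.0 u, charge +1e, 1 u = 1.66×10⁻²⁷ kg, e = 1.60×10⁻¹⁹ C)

r ≈ 4.50 mm

Convert the energy: K = 239 eV = 3.82×10^-17 J.
v = √(2K/m) = √(2·3.82×10^-17/1.16×10^-26) = 8.11×10^4 m/s.
r = mv/(qB) = (1.16×10^-26)(8.11×10^4) / [(1×1.60×10^-19)(1.31)] = 4.50×10^-3 m.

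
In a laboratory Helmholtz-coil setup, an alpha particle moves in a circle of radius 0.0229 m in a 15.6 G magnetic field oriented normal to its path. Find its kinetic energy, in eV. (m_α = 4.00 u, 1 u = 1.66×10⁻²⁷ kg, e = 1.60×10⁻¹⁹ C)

K ≈ 0.0615 eV

v = qBr/m = (2×1.60×10^-19)(1.56×10^-3)(0.0229) / (6.64×10^-27) = 1720 m/s.
K = ½mv² = 0.5·(6.64×10^-27)·(1720)² = 9.84×10^-21 J = 0.0615 eV.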